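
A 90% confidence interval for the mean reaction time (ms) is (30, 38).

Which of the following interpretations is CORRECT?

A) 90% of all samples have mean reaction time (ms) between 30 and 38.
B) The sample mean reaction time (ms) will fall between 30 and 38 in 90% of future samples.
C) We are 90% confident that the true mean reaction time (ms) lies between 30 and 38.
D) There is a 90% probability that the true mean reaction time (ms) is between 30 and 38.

A confidence interval represents our confidence in the procedure, not a probability statement about the parameter.

Key concept: If we repeated this sampling process many times and computed a 90% CI each time, about 90% of those intervals would contain the true population parameter.

For this specific interval (30, 38):
- Midpoint (point estimate): 34
- Margin of error: 4

The correct interpretation is the one stating confidence that the true parameter lies in the interval — option C.

C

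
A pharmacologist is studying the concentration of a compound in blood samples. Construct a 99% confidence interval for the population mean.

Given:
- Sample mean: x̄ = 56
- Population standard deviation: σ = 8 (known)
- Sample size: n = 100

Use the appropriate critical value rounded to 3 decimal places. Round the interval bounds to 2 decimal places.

The population standard deviation σ is known, so use a z-interval (standard normal critical value).

For 99% confidence, z* = 2.576 (from standard normal table)

Standard error: SE = σ/√n = 8/√100 = 0.800000

Margin of error: E = z* × SE = 2.576 × 0.800000 = 2.0608

Z-interval: x̄ ± E = 56 ± 2.0608 = (53.9392, 58.0608)

Rounded to 2 decimal places:

(53.94, 58.06)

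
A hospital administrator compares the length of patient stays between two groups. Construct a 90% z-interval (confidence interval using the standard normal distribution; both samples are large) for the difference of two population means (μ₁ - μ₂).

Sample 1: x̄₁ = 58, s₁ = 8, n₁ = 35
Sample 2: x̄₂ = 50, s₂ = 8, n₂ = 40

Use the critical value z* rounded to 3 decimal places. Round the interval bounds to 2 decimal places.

Both samples are large (n₁ = 35 ≥ 30, n₂ = 40 ≥ 30), so a z-interval for the difference of means applies.

Point estimate: x̄₁ - x̄₂ = 58 - 50 = 8

Standard error: SE = √(s₁²/n₁ + s₂²/n₂)
= √(8²/35 + 8²/40)
= √(1.828571 + 1.600000)
= 1.851640

For 90% confidence, z* = 1.645 (from standard normal table)
Margin of error: E = z* × SE = 1.645 × 1.851640 = 3.0459

Z-interval: (x̄₁ - x̄₂) ± E = 8 ± 3.0459 = (4.9541, 11.0459)

Rounded to 2 decimal places:

(4.95, 11.05)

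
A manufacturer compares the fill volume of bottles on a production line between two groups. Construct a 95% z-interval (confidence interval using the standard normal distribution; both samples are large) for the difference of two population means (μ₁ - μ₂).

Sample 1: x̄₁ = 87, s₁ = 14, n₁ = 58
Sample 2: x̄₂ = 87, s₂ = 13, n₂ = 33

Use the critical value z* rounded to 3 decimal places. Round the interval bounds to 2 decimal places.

Both samples are large (n₁ = 58 ≥ 30, n₂ = 33 ≥ 30), so a z-interval for the difference of means applies.

Point estimate: x̄₁ - x̄₂ = 87 - 87 = 0

Standard error: SE = √(s₁²/n₁ + s₂²/n₂)
= √(14²/58 + 13²/33)
= √(3.379310 + 5.121212)
= 2.915566

For 95% confidence, z* = 1.96 (from standard normal table)
Margin of error: E = z* × SE = 1.96 × 2.915566 = 5.7145

Z-interval: (x̄₁ - x̄₂) ± E = 0 ± 5.7145 = (-5.7145, 5.7145)

Rounded to 2 decimal places:

(-5.71, 5.71)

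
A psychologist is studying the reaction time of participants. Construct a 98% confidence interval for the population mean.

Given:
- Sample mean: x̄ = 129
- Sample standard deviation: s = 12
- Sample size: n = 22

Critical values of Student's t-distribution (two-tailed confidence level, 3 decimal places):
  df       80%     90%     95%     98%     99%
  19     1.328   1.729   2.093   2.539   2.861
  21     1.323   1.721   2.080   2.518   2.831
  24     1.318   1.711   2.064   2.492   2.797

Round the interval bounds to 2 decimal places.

The population standard deviation σ is unknown (only the sample standard deviation s is given), so use a t-interval with df = n - 1 = 22 - 1 = 21.

For 98% confidence with df = 21, t* = 2.518 (from t-table)

Standard error: SE = s/√n = 12/√22 = 2.558409

Margin of error: E = t* × SE = 2.518 × 2.558409 = 6.4421

T-interval: x̄ ± E = 129 ± 6.4421 = (122.5579, 135.4421)

Rounded to 2 decimal places:

(122.56, 135.44)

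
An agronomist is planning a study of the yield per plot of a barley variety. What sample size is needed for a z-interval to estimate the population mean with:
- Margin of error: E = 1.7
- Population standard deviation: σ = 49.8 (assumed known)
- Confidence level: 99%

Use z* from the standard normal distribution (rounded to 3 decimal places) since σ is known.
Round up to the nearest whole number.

Using z* since population σ is known (z-interval formula).

For 99% confidence, z* = 2.576 (from standard normal table)

Sample size formula for z-interval: n = (z*σ/E)²

n = (2.576 × 49.8 / 1.7)²
  = (75.461647)²
  = 5694.4602

Round up to the nearest whole number: n = 5695

5695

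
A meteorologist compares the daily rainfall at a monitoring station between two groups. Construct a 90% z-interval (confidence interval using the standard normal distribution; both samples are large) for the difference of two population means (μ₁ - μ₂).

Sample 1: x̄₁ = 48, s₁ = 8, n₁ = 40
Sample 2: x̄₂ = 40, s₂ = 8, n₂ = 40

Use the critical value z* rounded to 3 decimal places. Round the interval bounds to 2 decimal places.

Both samples are large (n₁ = 40 ≥ 30, n₂ = 40 ≥ 30), so a z-interval for the difference of means applies.

Point estimate: x̄₁ - x̄₂ = 48 - 40 = 8

Standard error: SE = √(s₁²/n₁ + s₂²/n₂)
= √(8²/40 + 8²/40)
= √(1.600000 + 1.600000)
= 1.788854

For 90% confidence, z* = 1.645 (from standard normal table)
Margin of error: E = z* × SE = 1.645 × 1.788854 = 2.9427

Z-interval: (x̄₁ - x̄₂) ± E = 8 ± 2.9427 = (5.0573, 10.9427)

Rounded to 2 decimal places:

(5.06, 10.94)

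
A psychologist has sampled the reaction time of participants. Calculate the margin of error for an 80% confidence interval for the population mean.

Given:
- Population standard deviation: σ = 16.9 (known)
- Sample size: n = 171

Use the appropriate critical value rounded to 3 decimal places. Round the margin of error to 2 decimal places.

The population standard deviation σ is known, so use the z-interval margin of error formula.

For 80% confidence, z* = 1.282 (from standard normal table)

Margin of error formula for z-interval: E = z* × σ/√n

E = 1.282 × 16.9/√171
  = 1.282 × 1.292375
  = 1.6568

Rounded to 2 decimal places:

1.66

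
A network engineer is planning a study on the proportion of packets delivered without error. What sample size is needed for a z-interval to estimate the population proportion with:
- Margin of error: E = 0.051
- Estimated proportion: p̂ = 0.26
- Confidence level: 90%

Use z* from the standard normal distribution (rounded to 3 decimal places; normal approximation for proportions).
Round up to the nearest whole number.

Using z* for proportion z-interval (normal approximation).

For 90% confidence, z* = 1.645 (from standard normal table)

Sample size formula for proportion z-interval: n = z*²p̂(1-p̂)/E²

n = 1.645² × 0.26 × 0.74 / 0.051²
  = 2.706025 × 0.1924 / 0.002601
  = 200.1689

Round up to the nearest whole number: n = 201

201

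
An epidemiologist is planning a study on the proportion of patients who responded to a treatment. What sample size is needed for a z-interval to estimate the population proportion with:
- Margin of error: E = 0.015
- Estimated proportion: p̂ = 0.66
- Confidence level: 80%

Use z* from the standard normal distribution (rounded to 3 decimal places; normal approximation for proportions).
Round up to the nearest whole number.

Using z* for proportion z-interval (normal approximation).

For 80% confidence, z* = 1.282 (from standard normal table)

Sample size formula for proportion z-interval: n = z*²p̂(1-p̂)/E²

n = 1.282² × 0.66 × 0.34 / 0.015²
  = 1.643524 × 0.2244 / 0.000225
  = 1639.1413

Round up to the nearest whole number: n = 1640

1640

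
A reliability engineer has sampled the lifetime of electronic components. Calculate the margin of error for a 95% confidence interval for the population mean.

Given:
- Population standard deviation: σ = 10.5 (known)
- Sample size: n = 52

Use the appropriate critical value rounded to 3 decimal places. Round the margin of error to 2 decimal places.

The population standard deviation σ is known, so use the z-interval margin of error formula.

For 95% confidence, z* = 1.96 (from standard normal table)

Margin of error formula for z-interval: E = z* × σ/√n

E = 1.96 × 10.5/√52
  = 1.96 × 1.456088
  = 2.8539

Rounded to 2 decimal places:

2.85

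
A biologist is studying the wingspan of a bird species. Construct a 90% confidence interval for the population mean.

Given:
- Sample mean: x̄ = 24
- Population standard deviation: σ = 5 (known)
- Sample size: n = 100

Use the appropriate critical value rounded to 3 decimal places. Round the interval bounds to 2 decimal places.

The population standard deviation σ is known, so use a z-interval (standard normal critical value).

For 90% confidence, z* = 1.645 (from standard normal table)

Standard error: SE = σ/√n = 5/√100 = 0.500000

Margin of error: E = z* × SE = 1.645 × 0.500000 = 0.8225

Z-interval: x̄ ± E = 24 ± 0.8225 = (23.1775, 24.8225)

Rounded to 2 decimal places:

(23.18, 24.82)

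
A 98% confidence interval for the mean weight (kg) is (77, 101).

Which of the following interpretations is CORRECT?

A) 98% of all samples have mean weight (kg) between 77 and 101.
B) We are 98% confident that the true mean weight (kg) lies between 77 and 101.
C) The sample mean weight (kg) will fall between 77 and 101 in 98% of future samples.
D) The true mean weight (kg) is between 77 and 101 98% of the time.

A confidence interval represents our confidence in the procedure, not a probability statement about the parameter.

Key concept: If we repeated this sampling process many times and computed a 98% CI each time, about 98% of those intervals would contain the true population parameter.

For this specific interval (77, 101):
- Midpoint (point estimate): 89
- Margin of error: 12

The correct interpretation is the one stating confidence that the true parameter lies in the interval — option B.

B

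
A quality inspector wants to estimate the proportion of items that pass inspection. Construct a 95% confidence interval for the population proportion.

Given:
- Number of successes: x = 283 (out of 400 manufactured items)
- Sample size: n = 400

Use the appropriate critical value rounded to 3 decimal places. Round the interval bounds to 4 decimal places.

Sample proportion: p̂ = 283/400 = 0.707500

Check conditions for normal approximation:
  np̂ = 283 ≥ 10 ✓
  n(1-p̂) = 117 ≥ 10 ✓

The sample is large enough, so use a z-interval (normal approximation) for the proportion.

For 95% confidence, z* = 1.96 (from standard normal table)

Standard error: SE = √(p̂(1-p̂)/n) = √(0.707500×0.292500/400) = 0.02274554

Margin of error: E = z* × SE = 1.96 × 0.02274554 = 0.044581

Z-interval: p̂ ± E = 0.707500 ± 0.044581 = (0.662919, 0.752081)

Rounded to 4 decimal places:

(0.6629, 0.7521)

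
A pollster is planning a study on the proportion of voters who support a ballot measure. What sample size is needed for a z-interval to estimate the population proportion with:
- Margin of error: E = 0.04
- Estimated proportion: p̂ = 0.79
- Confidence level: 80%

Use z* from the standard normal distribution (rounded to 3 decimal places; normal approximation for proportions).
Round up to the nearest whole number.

Using z* for proportion z-interval (normal approximation).

For 80% confidence, z* = 1.282 (from standard normal table)

Sample size formula for proportion z-interval: n = z*²p̂(1-p̂)/E²

n = 1.282² × 0.79 × 0.21 / 0.04²
  = 1.643524 × 0.1659 / 0.0016
  = 170.4129

Round up to the nearest whole number: n = 171

171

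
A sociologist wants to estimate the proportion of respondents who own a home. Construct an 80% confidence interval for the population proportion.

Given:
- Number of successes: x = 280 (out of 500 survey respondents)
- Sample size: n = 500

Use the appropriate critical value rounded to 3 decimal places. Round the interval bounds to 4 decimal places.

Sample proportion: p̂ = 280/500 = 0.560000

Check conditions for normal approximation:
  np̂ = 280 ≥ 10 ✓
  n(1-p̂) = 220 ≥ 10 ✓

The sample is large enough, so use a z-interval (normal approximation) for the proportion.

For 80% confidence, z* = 1.282 (from standard normal table)

Standard error: SE = √(p̂(1-p̂)/n) = √(0.560000×0.440000/500) = 0.02219910

Margin of error: E = z* × SE = 1.282 × 0.02219910 = 0.028459

Z-interval: p̂ ± E = 0.560000 ± 0.028459 = (0.531541, 0.588459)

Rounded to 4 decimal places:

(0.5315, 0.5885)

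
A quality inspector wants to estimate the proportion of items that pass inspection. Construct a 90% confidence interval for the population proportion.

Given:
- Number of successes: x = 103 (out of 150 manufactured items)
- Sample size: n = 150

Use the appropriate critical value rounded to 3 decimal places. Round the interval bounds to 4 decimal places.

Sample proportion: p̂ = 103/150 = 0.686667

Check conditions for normal approximation:
  np̂ = 103 ≥ 10 ✓
  n(1-p̂) = 47 ≥ 10 ✓

The sample is large enough, so use a z-interval (normal approximation) for the proportion.

For 90% confidence, z* = 1.645 (from standard normal table)

Standard error: SE = √(p̂(1-p̂)/n) = √(0.686667×0.313333/150) = 0.03787308

Margin of error: E = z* × SE = 1.645 × 0.03787308 = 0.062301

Z-interval: p̂ ± E = 0.686667 ± 0.062301 = (0.624365, 0.748968)

Rounded to 4 decimal places:

(0.6244, 0.7490)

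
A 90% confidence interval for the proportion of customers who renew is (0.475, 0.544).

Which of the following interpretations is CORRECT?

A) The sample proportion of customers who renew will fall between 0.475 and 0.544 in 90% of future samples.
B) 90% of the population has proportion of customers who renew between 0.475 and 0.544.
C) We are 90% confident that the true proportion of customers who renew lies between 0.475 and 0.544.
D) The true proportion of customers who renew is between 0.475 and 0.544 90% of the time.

A confidence interval represents our confidence in the procedure, not a probability statement about the parameter.

Key concept: If we repeated this sampling process many times and computed a 90% CI each time, about 90% of those intervals would contain the true population parameter.

For this specific interval (0.475, 0.544):
- Midpoint (point estimate): 0.5095
- Margin of error: 0.0345

The correct interpretation is the one stating confidence that the true parameter lies in the interval — option C.

C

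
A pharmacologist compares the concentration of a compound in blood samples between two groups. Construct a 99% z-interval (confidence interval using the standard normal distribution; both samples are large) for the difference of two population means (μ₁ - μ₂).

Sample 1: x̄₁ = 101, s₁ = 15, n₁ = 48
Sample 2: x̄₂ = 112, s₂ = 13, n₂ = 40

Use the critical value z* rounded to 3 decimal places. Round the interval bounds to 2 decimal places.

Both samples are large (n₁ = 48 ≥ 30, n₂ = 40 ≥ 30), so a z-interval for the difference of means applies.

Point estimate: x̄₁ - x̄₂ = 101 - 112 = -11

Standard error: SE = √(s₁²/n₁ + s₂²/n₂)
= √(15²/48 + 13²/40)
= √(4.687500 + 4.225000)
= 2.985381

For 99% confidence, z* = 2.576 (from standard normal table)
Margin of error: E = z* × SE = 2.576 × 2.985381 = 7.6903

Z-interval: (x̄₁ - x̄₂) ± E = -11 ± 7.6903 = (-18.6903, -3.3097)

Rounded to 2 decimal places:

(-18.69, -3.31)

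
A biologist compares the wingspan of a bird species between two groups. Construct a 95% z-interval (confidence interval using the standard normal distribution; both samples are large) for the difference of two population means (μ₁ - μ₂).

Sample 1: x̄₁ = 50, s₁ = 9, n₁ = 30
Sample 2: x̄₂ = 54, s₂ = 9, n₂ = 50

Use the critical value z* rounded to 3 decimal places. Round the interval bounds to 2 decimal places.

Both samples are large (n₁ = 30 ≥ 30, n₂ = 50 ≥ 30), so a z-interval for the difference of means applies.

Point estimate: x̄₁ - x̄₂ = 50 - 54 = -4

Standard error: SE = √(s₁²/n₁ + s₂²/n₂)
= √(9²/30 + 9²/50)
= √(2.700000 + 1.620000)
= 2.078461

For 95% confidence, z* = 1.96 (from standard normal table)
Margin of error: E = z* × SE = 1.96 × 2.078461 = 4.0738

Z-interval: (x̄₁ - x̄₂) ± E = -4 ± 4.0738 = (-8.0738, 0.0738)

Rounded to 2 decimal places:

(-8.07, 0.07)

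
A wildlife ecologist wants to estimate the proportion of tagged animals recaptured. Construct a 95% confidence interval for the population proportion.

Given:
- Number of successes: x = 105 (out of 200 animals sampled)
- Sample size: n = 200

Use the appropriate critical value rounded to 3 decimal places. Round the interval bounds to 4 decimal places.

Sample proportion: p̂ = 105/200 = 0.525000

Check conditions for normal approximation:
  np̂ = 105 ≥ 10 ✓
  n(1-p̂) = 95 ≥ 10 ✓

The sample is large enough, so use a z-interval (normal approximation) for the proportion.

For 95% confidence, z* = 1.96 (from standard normal table)

Standard error: SE = √(p̂(1-p̂)/n) = √(0.525000×0.475000/200) = 0.03531112

Margin of error: E = z* × SE = 1.96 × 0.03531112 = 0.069210

Z-interval: p̂ ± E = 0.525000 ± 0.069210 = (0.455790, 0.594210)

Rounded to 4 decimal places:

(0.4558, 0.5942)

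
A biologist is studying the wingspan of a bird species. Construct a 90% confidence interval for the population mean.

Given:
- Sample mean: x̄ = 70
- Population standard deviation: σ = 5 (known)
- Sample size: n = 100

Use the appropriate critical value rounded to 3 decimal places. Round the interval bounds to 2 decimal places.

The population standard deviation σ is known, so use a z-interval (standard normal critical value).

For 90% confidence, z* = 1.645 (from standard normal table)

Standard error: SE = σ/√n = 5/√100 = 0.500000

Margin of error: E = z* × SE = 1.645 × 0.500000 = 0.8225

Z-interval: x̄ ± E = 70 ± 0.8225 = (69.1775, 70.8225)

Rounded to 2 decimal places:

(69.18, 70.82)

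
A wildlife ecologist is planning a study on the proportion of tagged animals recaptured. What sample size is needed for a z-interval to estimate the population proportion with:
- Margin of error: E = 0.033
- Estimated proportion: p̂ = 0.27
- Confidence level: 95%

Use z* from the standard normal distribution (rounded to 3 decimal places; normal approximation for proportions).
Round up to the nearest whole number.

Using z* for proportion z-interval (normal approximation).

For 95% confidence, z* = 1.96 (from standard normal table)

Sample size formula for proportion z-interval: n = z*²p̂(1-p̂)/E²

n = 1.96² × 0.27 × 0.73 / 0.033²
  = 3.8416 × 0.1971 / 0.001089
  = 695.2979

Round up to the nearest whole number: n = 696

696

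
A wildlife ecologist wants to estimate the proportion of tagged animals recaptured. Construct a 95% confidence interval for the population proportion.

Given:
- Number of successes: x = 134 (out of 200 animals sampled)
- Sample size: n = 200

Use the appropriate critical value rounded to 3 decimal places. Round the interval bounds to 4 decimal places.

Sample proportion: p̂ = 134/200 = 0.670000

Check conditions for normal approximation:
  np̂ = 134 ≥ 10 ✓
  n(1-p̂) = 66 ≥ 10 ✓

The sample is large enough, so use a z-interval (normal approximation) for the proportion.

For 95% confidence, z* = 1.96 (from standard normal table)

Standard error: SE = √(p̂(1-p̂)/n) = √(0.670000×0.330000/200) = 0.03324906

Margin of error: E = z* × SE = 1.96 × 0.03324906 = 0.065168

Z-interval: p̂ ± E = 0.670000 ± 0.065168 = (0.604832, 0.735168)

Rounded to 4 decimal places:

(0.6048, 0.7352)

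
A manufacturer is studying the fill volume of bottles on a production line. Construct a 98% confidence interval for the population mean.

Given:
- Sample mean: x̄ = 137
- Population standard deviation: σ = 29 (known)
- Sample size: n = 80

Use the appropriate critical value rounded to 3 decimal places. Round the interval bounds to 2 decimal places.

The population standard deviation σ is known, so use a z-interval (standard normal critical value).

For 98% confidence, z* = 2.326 (from standard normal table)

Standard error: SE = σ/√n = 29/√80 = 3.242299

Margin of error: E = z* × SE = 2.326 × 3.242299 = 7.5416

Z-interval: x̄ ± E = 137 ± 7.5416 = (129.4584, 144.5416)

Rounded to 2 decimal places:

(129.46, 144.54)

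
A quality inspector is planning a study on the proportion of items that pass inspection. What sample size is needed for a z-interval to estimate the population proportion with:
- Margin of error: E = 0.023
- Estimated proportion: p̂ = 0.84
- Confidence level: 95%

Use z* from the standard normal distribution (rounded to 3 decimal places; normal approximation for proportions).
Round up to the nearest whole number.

Using z* for proportion z-interval (normal approximation).

For 95% confidence, z* = 1.96 (from standard normal table)

Sample size formula for proportion z-interval: n = z*²p̂(1-p̂)/E²

n = 1.96² × 0.84 × 0.16 / 0.023²
  = 3.8416 × 0.1344 / 0.000529
  = 976.0133

Round up to the nearest whole number: n = 977

977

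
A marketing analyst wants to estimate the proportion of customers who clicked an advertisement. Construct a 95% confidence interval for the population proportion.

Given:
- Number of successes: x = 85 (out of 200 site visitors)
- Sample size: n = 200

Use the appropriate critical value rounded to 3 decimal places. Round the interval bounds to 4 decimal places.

Sample proportion: p̂ = 85/200 = 0.425000

Check conditions for normal approximation:
  np̂ = 85 ≥ 10 ✓
  n(1-p̂) = 115 ≥ 10 ✓

The sample is large enough, so use a z-interval (normal approximation) for the proportion.

For 95% confidence, z* = 1.96 (from standard normal table)

Standard error: SE = √(p̂(1-p̂)/n) = √(0.425000×0.575000/200) = 0.03495533

Margin of error: E = z* × SE = 1.96 × 0.03495533 = 0.068512

Z-interval: p̂ ± E = 0.425000 ± 0.068512 = (0.356488, 0.493512)

Rounded to 4 decimal places:

(0.3565, 0.4935)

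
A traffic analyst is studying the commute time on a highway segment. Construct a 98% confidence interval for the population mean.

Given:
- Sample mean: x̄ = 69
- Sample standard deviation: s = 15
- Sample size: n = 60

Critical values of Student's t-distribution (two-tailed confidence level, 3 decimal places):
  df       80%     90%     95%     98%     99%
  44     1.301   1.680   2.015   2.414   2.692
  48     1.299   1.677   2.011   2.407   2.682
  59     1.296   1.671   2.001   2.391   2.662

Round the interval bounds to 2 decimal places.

The population standard deviation σ is unknown (only the sample standard deviation s is given), so use a t-interval with df = n - 1 = 60 - 1 = 59.

For 98% confidence with df = 59, t* = 2.391 (from t-table)

Standard error: SE = s/√n = 15/√60 = 1.936492

Margin of error: E = t* × SE = 2.391 × 1.936492 = 4.6302

T-interval: x̄ ± E = 69 ± 4.6302 = (64.3698, 73.6302)

Rounded to 2 decimal places:

(64.37, 73.63)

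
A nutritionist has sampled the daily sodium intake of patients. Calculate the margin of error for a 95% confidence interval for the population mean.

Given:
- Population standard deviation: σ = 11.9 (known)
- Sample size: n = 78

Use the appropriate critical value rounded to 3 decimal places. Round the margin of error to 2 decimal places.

The population standard deviation σ is known, so use the z-interval margin of error formula.

For 95% confidence, z* = 1.96 (from standard normal table)

Margin of error formula for z-interval: E = z* × σ/√n

E = 1.96 × 11.9/√78
  = 1.96 × 1.347410
  = 2.6409

Rounded to 2 decimal places:

2.64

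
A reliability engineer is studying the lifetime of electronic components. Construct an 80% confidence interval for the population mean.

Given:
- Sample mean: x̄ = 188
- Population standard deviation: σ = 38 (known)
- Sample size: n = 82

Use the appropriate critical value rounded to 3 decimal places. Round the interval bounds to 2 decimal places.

The population standard deviation σ is known, so use a z-interval (standard normal critical value).

For 80% confidence, z* = 1.282 (from standard normal table)

Standard error: SE = σ/√n = 38/√82 = 4.196398

Margin of error: E = z* × SE = 1.282 × 4.196398 = 5.3798

Z-interval: x̄ ± E = 188 ± 5.3798 = (182.6202, 193.3798)

Rounded to 2 decimal places:

(182.62, 193.38)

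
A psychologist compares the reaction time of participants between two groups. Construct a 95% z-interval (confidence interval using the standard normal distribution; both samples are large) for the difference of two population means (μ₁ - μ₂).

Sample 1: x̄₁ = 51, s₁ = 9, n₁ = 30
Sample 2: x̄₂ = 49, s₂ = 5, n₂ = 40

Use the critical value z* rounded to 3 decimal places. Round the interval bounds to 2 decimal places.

Both samples are large (n₁ = 30 ≥ 30, n₂ = 40 ≥ 30), so a z-interval for the difference of means applies.

Point estimate: x̄₁ - x̄₂ = 51 - 49 = 2

Standard error: SE = √(s₁²/n₁ + s₂²/n₂)
= √(9²/30 + 5²/40)
= √(2.700000 + 0.625000)
= 1.823458

For 95% confidence, z* = 1.96 (from standard normal table)
Margin of error: E = z* × SE = 1.96 × 1.823458 = 3.5740

Z-interval: (x̄₁ - x̄₂) ± E = 2 ± 3.5740 = (-1.5740, 5.5740)

Rounded to 2 decimal places:

(-1.57, 5.57)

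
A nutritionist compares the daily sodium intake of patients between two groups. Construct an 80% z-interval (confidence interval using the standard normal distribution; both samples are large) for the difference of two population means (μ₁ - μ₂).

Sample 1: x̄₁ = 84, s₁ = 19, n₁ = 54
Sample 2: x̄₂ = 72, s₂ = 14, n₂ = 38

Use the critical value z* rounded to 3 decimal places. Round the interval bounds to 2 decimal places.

Both samples are large (n₁ = 54 ≥ 30, n₂ = 38 ≥ 30), so a z-interval for the difference of means applies.

Point estimate: x̄₁ - x̄₂ = 84 - 72 = 12

Standard error: SE = √(s₁²/n₁ + s₂²/n₂)
= √(19²/54 + 14²/38)
= √(6.685185 + 5.157895)
= 3.441378

For 80% confidence, z* = 1.282 (from standard normal table)
Margin of error: E = z* × SE = 1.282 × 3.441378 = 4.4118

Z-interval: (x̄₁ - x̄₂) ± E = 12 ± 4.4118 = (7.5882, 16.4118)

Rounded to 2 decimal places:

(7.59, 16.41)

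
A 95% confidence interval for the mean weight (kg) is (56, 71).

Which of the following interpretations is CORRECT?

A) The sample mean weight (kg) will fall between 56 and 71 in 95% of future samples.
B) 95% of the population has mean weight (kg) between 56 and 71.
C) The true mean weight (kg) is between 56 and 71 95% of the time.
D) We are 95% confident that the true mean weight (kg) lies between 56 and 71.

A confidence interval represents our confidence in the procedure, not a probability statement about the parameter.

Key concept: If we repeated this sampling process many times and computed a 95% CI each time, about 95% of those intervals would contain the true population parameter.

For this specific interval (56, 71):
- Midpoint (point estimate): 63.5
- Margin of error: 7.5

The correct interpretation is the one stating confidence that the true parameter lies in the interval — option D.

D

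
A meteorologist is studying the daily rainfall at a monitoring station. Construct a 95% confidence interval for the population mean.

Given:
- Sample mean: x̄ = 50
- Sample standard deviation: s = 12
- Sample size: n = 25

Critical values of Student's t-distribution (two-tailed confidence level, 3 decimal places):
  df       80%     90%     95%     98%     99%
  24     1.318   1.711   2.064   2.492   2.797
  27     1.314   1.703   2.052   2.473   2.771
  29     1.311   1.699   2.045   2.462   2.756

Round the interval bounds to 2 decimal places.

The population standard deviation σ is unknown (only the sample standard deviation s is given), so use a t-interval with df = n - 1 = 25 - 1 = 24.

For 95% confidence with df = 24, t* = 2.064 (from t-table)

Standard error: SE = s/√n = 12/√25 = 2.400000

Margin of error: E = t* × SE = 2.064 × 2.400000 = 4.9536

T-interval: x̄ ± E = 50 ± 4.9536 = (45.0464, 54.9536)

Rounded to 2 decimal places:

(45.05, 54.95)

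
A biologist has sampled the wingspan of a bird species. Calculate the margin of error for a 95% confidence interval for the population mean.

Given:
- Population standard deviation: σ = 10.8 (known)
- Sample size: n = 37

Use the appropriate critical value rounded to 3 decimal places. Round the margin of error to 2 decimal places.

The population standard deviation σ is known, so use the z-interval margin of error formula.

For 95% confidence, z* = 1.96 (from standard normal table)

Margin of error formula for z-interval: E = z* × σ/√n

E = 1.96 × 10.8/√37
  = 1.96 × 1.775509
  = 3.4800

Rounded to 2 decimal places:

3.48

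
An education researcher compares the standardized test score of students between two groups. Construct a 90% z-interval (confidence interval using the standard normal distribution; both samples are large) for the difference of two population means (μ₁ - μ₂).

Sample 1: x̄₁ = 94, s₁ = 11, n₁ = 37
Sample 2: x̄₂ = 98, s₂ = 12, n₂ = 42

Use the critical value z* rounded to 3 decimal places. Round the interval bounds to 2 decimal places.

Both samples are large (n₁ = 37 ≥ 30, n₂ = 42 ≥ 30), so a z-interval for the difference of means applies.

Point estimate: x̄₁ - x̄₂ = 94 - 98 = -4

Standard error: SE = √(s₁²/n₁ + s₂²/n₂)
= √(11²/37 + 12²/42)
= √(3.270270 + 3.428571)
= 2.588212

For 90% confidence, z* = 1.645 (from standard normal table)
Margin of error: E = z* × SE = 1.645 × 2.588212 = 4.2576

Z-interval: (x̄₁ - x̄₂) ± E = -4 ± 4.2576 = (-8.2576, 0.2576)

Rounded to 2 decimal places:

(-8.26, 0.26)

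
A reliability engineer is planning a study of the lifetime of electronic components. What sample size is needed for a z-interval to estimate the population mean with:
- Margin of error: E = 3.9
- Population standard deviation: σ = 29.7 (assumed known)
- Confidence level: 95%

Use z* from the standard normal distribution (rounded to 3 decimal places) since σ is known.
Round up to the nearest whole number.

Using z* since population σ is known (z-interval formula).

For 95% confidence, z* = 1.96 (from standard normal table)

Sample size formula for z-interval: n = (z*σ/E)²

n = (1.96 × 29.7 / 3.9)²
  = (14.926154)²
  = 222.7901

Round up to the nearest whole number: n = 223

223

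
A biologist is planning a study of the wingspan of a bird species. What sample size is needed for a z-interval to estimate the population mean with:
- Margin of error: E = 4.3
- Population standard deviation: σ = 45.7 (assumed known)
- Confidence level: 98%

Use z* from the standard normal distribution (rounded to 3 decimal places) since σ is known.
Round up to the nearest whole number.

Using z* since population σ is known (z-interval formula).

For 98% confidence, z* = 2.326 (from standard normal table)

Sample size formula for z-interval: n = (z*σ/E)²

n = (2.326 × 45.7 / 4.3)²
  = (24.720512)²
  = 611.1037

Round up to the nearest whole number: n = 612

612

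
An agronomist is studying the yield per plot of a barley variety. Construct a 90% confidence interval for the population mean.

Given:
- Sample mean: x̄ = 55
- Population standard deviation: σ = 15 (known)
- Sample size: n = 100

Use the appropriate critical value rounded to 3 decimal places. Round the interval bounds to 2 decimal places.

The population standard deviation σ is known, so use a z-interval (standard normal critical value).

For 90% confidence, z* = 1.645 (from standard normal table)

Standard error: SE = σ/√n = 15/√100 = 1.500000

Margin of error: E = z* × SE = 1.645 × 1.500000 = 2.4675

Z-interval: x̄ ± E = 55 ± 2.4675 = (52.5325, 57.4675)

Rounded to 2 decimal places:

(52.53, 57.47)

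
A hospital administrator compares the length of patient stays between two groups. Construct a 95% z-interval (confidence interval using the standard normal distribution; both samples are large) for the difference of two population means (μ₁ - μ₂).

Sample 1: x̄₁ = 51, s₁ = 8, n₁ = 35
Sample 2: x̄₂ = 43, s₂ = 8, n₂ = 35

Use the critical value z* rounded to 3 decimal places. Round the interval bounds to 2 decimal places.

Both samples are large (n₁ = 35 ≥ 30, n₂ = 35 ≥ 30), so a z-interval for the difference of means applies.

Point estimate: x̄₁ - x̄₂ = 51 - 43 = 8

Standard error: SE = √(s₁²/n₁ + s₂²/n₂)
= √(8²/35 + 8²/35)
= √(1.828571 + 1.828571)
= 1.912366

For 95% confidence, z* = 1.96 (from standard normal table)
Margin of error: E = z* × SE = 1.96 × 1.912366 = 3.7482

Z-interval: (x̄₁ - x̄₂) ± E = 8 ± 3.7482 = (4.2518, 11.7482)

Rounded to 2 decimal places:

(4.25, 11.75)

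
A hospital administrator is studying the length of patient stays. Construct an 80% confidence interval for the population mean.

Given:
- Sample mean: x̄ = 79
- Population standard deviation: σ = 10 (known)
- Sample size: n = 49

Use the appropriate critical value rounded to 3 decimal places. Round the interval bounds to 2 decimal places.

The population standard deviation σ is known, so use a z-interval (standard normal critical value).

For 80% confidence, z* = 1.282 (from standard normal table)

Standard error: SE = σ/√n = 10/√49 = 1.428571

Margin of error: E = z* × SE = 1.282 × 1.428571 = 1.8314

Z-interval: x̄ ± E = 79 ± 1.8314 = (77.1686, 80.8314)

Rounded to 2 decimal places:

(77.17, 80.83)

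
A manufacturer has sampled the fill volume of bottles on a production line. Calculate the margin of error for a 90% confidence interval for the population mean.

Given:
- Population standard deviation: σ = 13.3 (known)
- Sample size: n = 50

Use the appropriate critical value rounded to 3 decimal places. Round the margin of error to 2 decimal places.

The population standard deviation σ is known, so use the z-interval margin of error formula.

For 90% confidence, z* = 1.645 (from standard normal table)

Margin of error formula for z-interval: E = z* × σ/√n

E = 1.645 × 13.3/√50
  = 1.645 × 1.880904
  = 3.0941

Rounded to 2 decimal places:

3.09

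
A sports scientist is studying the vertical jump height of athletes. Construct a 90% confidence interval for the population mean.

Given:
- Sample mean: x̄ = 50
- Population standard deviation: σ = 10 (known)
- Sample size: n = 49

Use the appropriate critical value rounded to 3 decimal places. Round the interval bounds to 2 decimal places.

The population standard deviation σ is known, so use a z-interval (standard normal critical value).

For 90% confidence, z* = 1.645 (from standard normal table)

Standard error: SE = σ/√n = 10/√49 = 1.428571

Margin of error: E = z* × SE = 1.645 × 1.428571 = 2.3500

Z-interval: x̄ ± E = 50 ± 2.3500 = (47.6500, 52.3500)

Rounded to 2 decimal places:

(47.65, 52.35)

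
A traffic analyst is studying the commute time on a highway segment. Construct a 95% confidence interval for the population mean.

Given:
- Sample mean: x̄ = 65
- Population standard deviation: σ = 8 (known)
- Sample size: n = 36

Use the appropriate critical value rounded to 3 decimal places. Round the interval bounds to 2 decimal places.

The population standard deviation σ is known, so use a z-interval (standard normal critical value).

For 95% confidence, z* = 1.96 (from standard normal table)

Standard error: SE = σ/√n = 8/√36 = 1.333333

Margin of error: E = z* × SE = 1.96 × 1.333333 = 2.6133

Z-interval: x̄ ± E = 65 ± 2.6133 = (62.3867, 67.6133)

Rounded to 2 decimal places:

(62.39, 67.61)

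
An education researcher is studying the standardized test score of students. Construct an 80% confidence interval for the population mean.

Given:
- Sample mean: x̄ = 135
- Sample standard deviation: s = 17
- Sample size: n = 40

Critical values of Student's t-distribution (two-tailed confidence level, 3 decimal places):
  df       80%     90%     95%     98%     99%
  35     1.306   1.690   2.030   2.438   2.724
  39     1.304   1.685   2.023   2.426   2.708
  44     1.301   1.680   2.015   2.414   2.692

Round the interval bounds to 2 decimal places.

The population standard deviation σ is unknown (only the sample standard deviation s is given), so use a t-interval with df = n - 1 = 40 - 1 = 39.

For 80% confidence with df = 39, t* = 1.304 (from t-table)

Standard error: SE = s/√n = 17/√40 = 2.687936

Margin of error: E = t* × SE = 1.304 × 2.687936 = 3.5051

T-interval: x̄ ± E = 135 ± 3.5051 = (131.4949, 138.5051)

Rounded to 2 decimal places:

(131.49, 138.51)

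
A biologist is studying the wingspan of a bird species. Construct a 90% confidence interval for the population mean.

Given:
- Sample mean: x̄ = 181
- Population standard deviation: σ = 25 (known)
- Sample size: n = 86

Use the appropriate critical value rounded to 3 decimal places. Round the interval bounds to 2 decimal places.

The population standard deviation σ is known, so use a z-interval (standard normal critical value).

For 90% confidence, z* = 1.645 (from standard normal table)

Standard error: SE = σ/√n = 25/√86 = 2.695819

Margin of error: E = z* × SE = 1.645 × 2.695819 = 4.4346

Z-interval: x̄ ± E = 181 ± 4.4346 = (176.5654, 185.4346)

Rounded to 2 decimal places:

(176.57, 185.43)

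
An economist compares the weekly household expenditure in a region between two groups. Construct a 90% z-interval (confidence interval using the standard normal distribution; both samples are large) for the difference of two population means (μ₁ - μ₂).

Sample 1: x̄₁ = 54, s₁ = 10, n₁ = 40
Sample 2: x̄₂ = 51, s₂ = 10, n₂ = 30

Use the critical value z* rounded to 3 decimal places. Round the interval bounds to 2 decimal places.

Both samples are large (n₁ = 40 ≥ 30, n₂ = 30 ≥ 30), so a z-interval for the difference of means applies.

Point estimate: x̄₁ - x̄₂ = 54 - 51 = 3

Standard error: SE = √(s₁²/n₁ + s₂²/n₂)
= √(10²/40 + 10²/30)
= √(2.500000 + 3.333333)
= 2.415229

For 90% confidence, z* = 1.645 (from standard normal table)
Margin of error: E = z* × SE = 1.645 × 2.415229 = 3.9731

Z-interval: (x̄₁ - x̄₂) ± E = 3 ± 3.9731 = (-0.9731, 6.9731)

Rounded to 2 decimal places:

(-0.97, 6.97)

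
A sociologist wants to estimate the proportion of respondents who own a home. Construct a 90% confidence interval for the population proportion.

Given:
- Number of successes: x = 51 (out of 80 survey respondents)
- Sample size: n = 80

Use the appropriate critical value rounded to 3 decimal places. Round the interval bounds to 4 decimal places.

Sample proportion: p̂ = 51/80 = 0.637500

Check conditions for normal approximation:
  np̂ = 51 ≥ 10 ✓
  n(1-p̂) = 29 ≥ 10 ✓

The sample is large enough, so use a z-interval (normal approximation) for the proportion.

For 90% confidence, z* = 1.645 (from standard normal table)

Standard error: SE = √(p̂(1-p̂)/n) = √(0.637500×0.362500/80) = 0.05374637

Margin of error: E = z* × SE = 1.645 × 0.05374637 = 0.088413

Z-interval: p̂ ± E = 0.637500 ± 0.088413 = (0.549087, 0.725913)

Rounded to 4 decimal places:

(0.5491, 0.7259)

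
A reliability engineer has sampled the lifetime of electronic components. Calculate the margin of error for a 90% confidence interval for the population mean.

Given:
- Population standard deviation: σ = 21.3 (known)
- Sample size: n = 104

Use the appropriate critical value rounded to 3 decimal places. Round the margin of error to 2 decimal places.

The population standard deviation σ is known, so use the z-interval margin of error formula.

For 90% confidence, z* = 1.645 (from standard normal table)

Margin of error formula for z-interval: E = z* × σ/√n

E = 1.645 × 21.3/√104
  = 1.645 × 2.088637
  = 3.4358

Rounded to 2 decimal places:

3.44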